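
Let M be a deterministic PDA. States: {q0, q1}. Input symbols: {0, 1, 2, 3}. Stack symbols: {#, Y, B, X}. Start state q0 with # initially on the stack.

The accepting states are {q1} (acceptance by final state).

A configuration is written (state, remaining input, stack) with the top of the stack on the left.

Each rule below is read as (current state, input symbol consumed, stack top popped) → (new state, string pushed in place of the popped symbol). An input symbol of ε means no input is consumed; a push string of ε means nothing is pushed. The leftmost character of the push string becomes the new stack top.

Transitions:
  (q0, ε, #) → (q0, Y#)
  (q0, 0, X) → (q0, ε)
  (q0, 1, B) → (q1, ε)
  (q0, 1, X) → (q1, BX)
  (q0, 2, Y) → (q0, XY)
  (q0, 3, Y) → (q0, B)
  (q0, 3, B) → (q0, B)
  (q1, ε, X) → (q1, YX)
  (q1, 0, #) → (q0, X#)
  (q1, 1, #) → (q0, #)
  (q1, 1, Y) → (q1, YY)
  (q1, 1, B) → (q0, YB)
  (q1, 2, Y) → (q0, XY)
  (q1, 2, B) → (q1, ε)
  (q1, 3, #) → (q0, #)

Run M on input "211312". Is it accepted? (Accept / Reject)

Accept

(q0, 211312, #)
  ε-move, top #: go to q0, push Y# → (q0, 211312, Y#)
  read 2, top Y: go to q0, push XY → (q0, 11312, XY#)
  read 1, top X: go to q1, push BX → (q1, 1312, BXY#)
  read 1, top B: go to q0, push YB → (q0, 312, YBXY#)
  read 3, top Y: go to q0, push B → (q0, 12, BBXY#)
  read 1, top B: go to q1, push ε → (q1, 2, BXY#)
  read 2, top B: go to q1, push ε → (q1, ε, XY#)
All input consumed; state q1 ∈ F.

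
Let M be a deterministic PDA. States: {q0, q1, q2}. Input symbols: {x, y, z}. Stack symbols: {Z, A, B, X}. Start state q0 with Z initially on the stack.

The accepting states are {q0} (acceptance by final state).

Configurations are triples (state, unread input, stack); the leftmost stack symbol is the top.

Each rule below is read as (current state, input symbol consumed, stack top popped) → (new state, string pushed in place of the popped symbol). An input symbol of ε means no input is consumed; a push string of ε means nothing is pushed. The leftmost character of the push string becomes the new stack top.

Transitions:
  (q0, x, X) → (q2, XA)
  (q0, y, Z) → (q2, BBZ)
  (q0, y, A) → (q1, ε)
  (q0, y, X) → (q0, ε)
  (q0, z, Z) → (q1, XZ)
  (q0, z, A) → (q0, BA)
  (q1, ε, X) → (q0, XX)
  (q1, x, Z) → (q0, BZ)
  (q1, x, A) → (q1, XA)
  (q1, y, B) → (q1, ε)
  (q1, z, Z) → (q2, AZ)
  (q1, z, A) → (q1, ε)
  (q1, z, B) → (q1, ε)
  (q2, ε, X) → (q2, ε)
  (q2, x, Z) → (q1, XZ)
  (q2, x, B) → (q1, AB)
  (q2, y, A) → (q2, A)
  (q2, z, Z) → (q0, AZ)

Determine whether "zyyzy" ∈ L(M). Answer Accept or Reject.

(q0, zyyzy, Z)
  read z, top Z: go to q1, push XZ → (q1, yyzy, XZ)
  ε-move, top X: go to q0, push XX → (q0, yyzy, XXZ)
  read y, top X: go to q0, push ε → (q0, yzy, XZ)
  read y, top X: go to q0, push ε → (q0, zy, Z)
  read z, top Z: go to q1, push XZ → (q1, y, XZ)
  ε-move, top X: go to q0, push XX → (q0, y, XXZ)
  read y, top X: go to q0, push ε → (q0, ε, XZ)
All input consumed; state q0 ∈ F.

Accept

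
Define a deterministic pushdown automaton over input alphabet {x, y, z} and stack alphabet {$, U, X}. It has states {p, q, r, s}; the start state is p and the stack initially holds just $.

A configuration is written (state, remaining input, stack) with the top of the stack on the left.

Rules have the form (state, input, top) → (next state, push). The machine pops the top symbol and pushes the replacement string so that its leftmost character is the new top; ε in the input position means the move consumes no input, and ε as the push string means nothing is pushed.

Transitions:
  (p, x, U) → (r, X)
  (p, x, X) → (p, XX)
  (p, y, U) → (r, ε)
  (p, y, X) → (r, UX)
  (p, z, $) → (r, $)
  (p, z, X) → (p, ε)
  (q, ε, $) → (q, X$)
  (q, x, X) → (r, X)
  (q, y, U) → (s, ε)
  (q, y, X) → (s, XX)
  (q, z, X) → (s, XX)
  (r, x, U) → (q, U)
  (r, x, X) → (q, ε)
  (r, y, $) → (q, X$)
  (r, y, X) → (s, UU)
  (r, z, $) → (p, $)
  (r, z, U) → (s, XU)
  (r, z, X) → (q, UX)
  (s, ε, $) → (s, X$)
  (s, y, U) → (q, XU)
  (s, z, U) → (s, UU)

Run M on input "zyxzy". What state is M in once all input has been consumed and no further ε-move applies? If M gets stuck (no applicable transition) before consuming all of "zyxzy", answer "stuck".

s

(p, zyxzy, $) ⊢ (r, yxzy, $) ⊢ (q, xzy, X$) ⊢ (r, zy, X$) ⊢ (q, y, UX$) ⊢ (s, ε, X$)
All input consumed; M is in state s.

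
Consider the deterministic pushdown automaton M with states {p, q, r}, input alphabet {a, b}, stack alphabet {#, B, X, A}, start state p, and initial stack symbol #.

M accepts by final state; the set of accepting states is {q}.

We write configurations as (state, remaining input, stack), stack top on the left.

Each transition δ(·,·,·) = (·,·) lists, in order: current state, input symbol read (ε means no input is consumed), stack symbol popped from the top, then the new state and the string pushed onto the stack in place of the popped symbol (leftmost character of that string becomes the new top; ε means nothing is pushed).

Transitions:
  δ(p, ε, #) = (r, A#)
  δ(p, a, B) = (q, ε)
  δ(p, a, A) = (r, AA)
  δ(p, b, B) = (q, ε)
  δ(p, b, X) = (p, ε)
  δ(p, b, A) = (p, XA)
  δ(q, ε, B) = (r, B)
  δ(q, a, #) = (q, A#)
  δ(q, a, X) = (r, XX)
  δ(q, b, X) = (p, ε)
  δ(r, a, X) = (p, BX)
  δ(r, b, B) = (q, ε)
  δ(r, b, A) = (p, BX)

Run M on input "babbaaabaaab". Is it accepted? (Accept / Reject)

Reject

(p, babbaaabaaab, #)
  ε-move, top #: go to r, push A# → (r, babbaaabaaab, A#)
  read b, top A: go to p, push BX → (p, abbaaabaaab, BX#)
  read a, top B: go to q, push ε → (q, bbaaabaaab, X#)
  read b, top X: go to p, push ε → (p, baaabaaab, #)
  ε-move, top #: go to r, push A# → (r, baaabaaab, A#)
  read b, top A: go to p, push BX → (p, aaabaaab, BX#)
  read a, top B: go to q, push ε → (q, aabaaab, X#)
  read a, top X: go to r, push XX → (r, abaaab, XX#)
  read a, top X: go to p, push BX → (p, baaab, BXX#)
  read b, top B: go to q, push ε → (q, aaab, XX#)
  read a, top X: go to r, push XX → (r, aab, XXX#)
  read a, top X: go to p, push BX → (p, ab, BXXX#)
  read a, top B: go to q, push ε → (q, b, XXX#)
  read b, top X: go to p, push ε → (p, ε, XX#)
All input consumed; state p ∉ F and no further ε-move applies.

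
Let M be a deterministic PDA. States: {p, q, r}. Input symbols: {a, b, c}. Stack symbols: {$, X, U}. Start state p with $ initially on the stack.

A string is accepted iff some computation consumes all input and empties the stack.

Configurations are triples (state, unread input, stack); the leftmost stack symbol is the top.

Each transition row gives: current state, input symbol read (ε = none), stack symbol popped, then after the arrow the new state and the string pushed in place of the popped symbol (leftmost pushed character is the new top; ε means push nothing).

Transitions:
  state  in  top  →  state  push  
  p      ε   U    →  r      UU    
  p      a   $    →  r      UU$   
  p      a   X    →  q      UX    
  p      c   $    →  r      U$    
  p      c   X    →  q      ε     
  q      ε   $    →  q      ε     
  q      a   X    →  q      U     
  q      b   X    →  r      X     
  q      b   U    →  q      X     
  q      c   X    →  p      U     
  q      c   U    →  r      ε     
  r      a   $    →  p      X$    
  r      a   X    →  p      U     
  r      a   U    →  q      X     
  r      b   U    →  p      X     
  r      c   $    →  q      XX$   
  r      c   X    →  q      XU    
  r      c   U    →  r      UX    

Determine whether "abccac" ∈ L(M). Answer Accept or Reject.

(p, abccac, $) ⊢ (r, bccac, UU$) ⊢ (p, ccac, XU$) ⊢ (q, cac, U$) ⊢ (r, ac, $) ⊢ (p, c, X$) ⊢ (q, ε, $) ⊢ (q, ε, ε)
All input consumed and the stack is empty.

Accept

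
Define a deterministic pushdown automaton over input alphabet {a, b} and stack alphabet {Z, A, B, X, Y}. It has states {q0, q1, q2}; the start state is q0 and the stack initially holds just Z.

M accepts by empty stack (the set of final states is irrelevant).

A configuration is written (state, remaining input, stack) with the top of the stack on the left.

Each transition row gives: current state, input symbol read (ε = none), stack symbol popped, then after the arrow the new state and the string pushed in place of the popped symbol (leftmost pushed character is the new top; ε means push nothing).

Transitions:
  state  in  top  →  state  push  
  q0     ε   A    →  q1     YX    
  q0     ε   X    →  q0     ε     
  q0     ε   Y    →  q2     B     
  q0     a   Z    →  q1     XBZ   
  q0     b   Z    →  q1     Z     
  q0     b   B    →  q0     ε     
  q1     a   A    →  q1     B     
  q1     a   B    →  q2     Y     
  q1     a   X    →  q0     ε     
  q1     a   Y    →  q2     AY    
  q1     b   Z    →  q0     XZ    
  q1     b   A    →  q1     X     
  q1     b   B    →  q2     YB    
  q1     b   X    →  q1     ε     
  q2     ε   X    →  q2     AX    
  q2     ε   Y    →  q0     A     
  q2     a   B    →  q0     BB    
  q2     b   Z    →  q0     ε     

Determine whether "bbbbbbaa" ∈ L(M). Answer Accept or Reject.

(q0, bbbbbbaa, Z)
  read b, top Z: go to q1, push Z → (q1, bbbbbaa, Z)
  read b, top Z: go to q0, push XZ → (q0, bbbbaa, XZ)
  ε-move, top X: go to q0, push ε → (q0, bbbbaa, Z)
  read b, top Z: go to q1, push Z → (q1, bbbaa, Z)
  read b, top Z: go to q0, push XZ → (q0, bbaa, XZ)
  ε-move, top X: go to q0, push ε → (q0, bbaa, Z)
  read b, top Z: go to q1, push Z → (q1, baa, Z)
  read b, top Z: go to q0, push XZ → (q0, aa, XZ)
  ε-move, top X: go to q0, push ε → (q0, aa, Z)
  read a, top Z: go to q1, push XBZ → (q1, a, XBZ)
  read a, top X: go to q0, push ε → (q0, ε, BZ)
All input consumed; stack is BZ, not empty, and no further ε-move applies.

Reject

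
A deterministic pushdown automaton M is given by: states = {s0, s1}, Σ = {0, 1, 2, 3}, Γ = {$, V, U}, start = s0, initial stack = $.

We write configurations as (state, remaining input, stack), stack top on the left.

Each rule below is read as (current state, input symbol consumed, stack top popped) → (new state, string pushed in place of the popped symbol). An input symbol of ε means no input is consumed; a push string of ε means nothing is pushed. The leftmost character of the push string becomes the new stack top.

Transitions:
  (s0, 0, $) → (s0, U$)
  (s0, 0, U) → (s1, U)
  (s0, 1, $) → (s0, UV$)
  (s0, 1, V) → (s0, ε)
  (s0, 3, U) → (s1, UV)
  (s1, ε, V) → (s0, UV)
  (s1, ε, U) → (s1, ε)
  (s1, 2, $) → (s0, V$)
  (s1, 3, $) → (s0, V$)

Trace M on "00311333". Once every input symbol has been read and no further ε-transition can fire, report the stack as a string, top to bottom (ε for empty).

UVVVV$

(s0, 00311333, $) ⊢ (s0, 0311333, U$) ⊢ (s1, 311333, U$) ⊢ (s1, 311333, $) ⊢ (s0, 11333, V$) ⊢ (s0, 1333, $) ⊢ (s0, 333, UV$) ⊢ (s1, 33, UVV$) ⊢ (s1, 33, VV$) ⊢ (s0, 33, UVV$) ⊢ (s1, 3, UVVV$) ⊢ (s1, 3, VVV$) ⊢ (s0, 3, UVVV$) ⊢ (s1, ε, UVVVV$) ⊢ (s1, ε, VVVV$) ⊢ (s0, ε, UVVVV$)
All input consumed in state s0 with stack UVVVV$.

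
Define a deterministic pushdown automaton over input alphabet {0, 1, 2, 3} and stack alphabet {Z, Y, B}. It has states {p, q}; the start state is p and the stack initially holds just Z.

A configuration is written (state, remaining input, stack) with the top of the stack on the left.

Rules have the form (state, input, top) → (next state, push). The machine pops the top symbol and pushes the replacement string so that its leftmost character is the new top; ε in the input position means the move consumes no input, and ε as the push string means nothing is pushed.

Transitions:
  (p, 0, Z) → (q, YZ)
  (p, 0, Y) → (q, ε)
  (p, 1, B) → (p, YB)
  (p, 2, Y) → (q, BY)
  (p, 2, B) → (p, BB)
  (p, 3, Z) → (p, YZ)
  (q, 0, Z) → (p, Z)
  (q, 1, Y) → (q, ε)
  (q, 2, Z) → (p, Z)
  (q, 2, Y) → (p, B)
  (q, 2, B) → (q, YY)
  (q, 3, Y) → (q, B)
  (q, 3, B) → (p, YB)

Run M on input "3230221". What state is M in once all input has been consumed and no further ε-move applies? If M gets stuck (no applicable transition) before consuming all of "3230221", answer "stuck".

p

(p, 3230221, Z) ⊢ (p, 230221, YZ) ⊢ (q, 30221, BYZ) ⊢ (p, 0221, YBYZ) ⊢ (q, 221, BYZ) ⊢ (q, 21, YYYZ) ⊢ (p, 1, BYYZ) ⊢ (p, ε, YBYYZ)
All input consumed; M is in state p.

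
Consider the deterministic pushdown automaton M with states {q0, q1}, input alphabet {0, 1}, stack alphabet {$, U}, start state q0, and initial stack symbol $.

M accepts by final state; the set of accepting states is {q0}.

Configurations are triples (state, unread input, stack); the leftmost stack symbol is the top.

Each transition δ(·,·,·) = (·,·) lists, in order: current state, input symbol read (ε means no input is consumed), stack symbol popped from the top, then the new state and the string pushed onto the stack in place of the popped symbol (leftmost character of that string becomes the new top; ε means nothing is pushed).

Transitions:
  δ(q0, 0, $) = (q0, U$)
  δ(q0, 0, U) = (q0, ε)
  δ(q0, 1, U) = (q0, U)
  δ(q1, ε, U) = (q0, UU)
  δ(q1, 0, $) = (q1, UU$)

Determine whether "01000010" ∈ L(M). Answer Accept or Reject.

(q0, 01000010, $)
  read 0, top $: go to q0, push U$ → (q0, 1000010, U$)
  read 1, top U: go to q0, push U → (q0, 000010, U$)
  read 0, top U: go to q0, push ε → (q0, 00010, $)
  read 0, top $: go to q0, push U$ → (q0, 0010, U$)
  read 0, top U: go to q0, push ε → (q0, 010, $)
  read 0, top $: go to q0, push U$ → (q0, 10, U$)
  read 1, top U: go to q0, push U → (q0, 0, U$)
  read 0, top U: go to q0, push ε → (q0, ε, $)
All input consumed; state q0 ∈ F.

Accept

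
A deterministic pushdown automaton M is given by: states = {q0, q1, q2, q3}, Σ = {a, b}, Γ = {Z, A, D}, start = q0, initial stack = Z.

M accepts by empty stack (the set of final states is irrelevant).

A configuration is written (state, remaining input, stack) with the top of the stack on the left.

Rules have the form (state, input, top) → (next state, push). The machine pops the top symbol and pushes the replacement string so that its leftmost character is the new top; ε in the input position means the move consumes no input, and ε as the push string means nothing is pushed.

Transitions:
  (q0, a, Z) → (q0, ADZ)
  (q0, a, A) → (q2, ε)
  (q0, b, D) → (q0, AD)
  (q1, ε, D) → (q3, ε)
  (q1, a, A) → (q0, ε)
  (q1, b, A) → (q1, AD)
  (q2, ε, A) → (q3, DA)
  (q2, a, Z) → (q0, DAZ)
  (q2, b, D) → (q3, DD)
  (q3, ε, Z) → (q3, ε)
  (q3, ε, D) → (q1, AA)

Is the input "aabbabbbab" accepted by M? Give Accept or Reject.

(q0, aabbabbbab, Z)
  read a, top Z: go to q0, push ADZ → (q0, abbabbbab, ADZ)
  read a, top A: go to q2, push ε → (q2, bbabbbab, DZ)
  read b, top D: go to q3, push DD → (q3, babbbab, DDZ)
  ε-move, top D: go to q1, push AA → (q1, babbbab, AADZ)
  read b, top A: go to q1, push AD → (q1, abbbab, ADADZ)
  read a, top A: go to q0, push ε → (q0, bbbab, DADZ)
  read b, top D: go to q0, push AD → (q0, bbab, ADADZ)
No transition applies at (q0, bbab, ADADZ); input not fully consumed.

Reject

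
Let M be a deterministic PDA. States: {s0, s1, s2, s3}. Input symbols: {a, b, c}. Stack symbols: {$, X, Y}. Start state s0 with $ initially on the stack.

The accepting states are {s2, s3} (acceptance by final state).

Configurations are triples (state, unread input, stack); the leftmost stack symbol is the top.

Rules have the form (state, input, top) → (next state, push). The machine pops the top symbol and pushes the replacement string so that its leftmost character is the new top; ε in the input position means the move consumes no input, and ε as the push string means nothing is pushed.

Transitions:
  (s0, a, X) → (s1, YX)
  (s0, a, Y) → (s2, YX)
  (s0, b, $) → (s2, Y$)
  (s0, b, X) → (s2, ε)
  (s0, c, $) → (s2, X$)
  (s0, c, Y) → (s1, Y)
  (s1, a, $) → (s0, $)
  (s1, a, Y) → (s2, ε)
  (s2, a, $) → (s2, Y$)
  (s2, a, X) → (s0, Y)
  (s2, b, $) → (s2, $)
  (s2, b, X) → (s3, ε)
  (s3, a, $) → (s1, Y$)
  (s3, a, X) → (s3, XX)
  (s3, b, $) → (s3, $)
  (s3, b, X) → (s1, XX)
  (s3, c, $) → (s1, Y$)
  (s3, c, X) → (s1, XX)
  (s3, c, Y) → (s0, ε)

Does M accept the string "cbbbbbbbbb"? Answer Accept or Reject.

Accept

(s0, cbbbbbbbbb, $)
  read c, top $: go to s2, push X$ → (s2, bbbbbbbbb, X$)
  read b, top X: go to s3, push ε → (s3, bbbbbbbb, $)
  read b, top $: go to s3, push $ → (s3, bbbbbbb, $)
  read b, top $: go to s3, push $ → (s3, bbbbbb, $)
  read b, top $: go to s3, push $ → (s3, bbbbb, $)
  read b, top $: go to s3, push $ → (s3, bbbb, $)
  read b, top $: go to s3, push $ → (s3, bbb, $)
  read b, top $: go to s3, push $ → (s3, bb, $)
  read b, top $: go to s3, push $ → (s3, b, $)
  read b, top $: go to s3, push $ → (s3, ε, $)
All input consumed; state s3 ∈ F.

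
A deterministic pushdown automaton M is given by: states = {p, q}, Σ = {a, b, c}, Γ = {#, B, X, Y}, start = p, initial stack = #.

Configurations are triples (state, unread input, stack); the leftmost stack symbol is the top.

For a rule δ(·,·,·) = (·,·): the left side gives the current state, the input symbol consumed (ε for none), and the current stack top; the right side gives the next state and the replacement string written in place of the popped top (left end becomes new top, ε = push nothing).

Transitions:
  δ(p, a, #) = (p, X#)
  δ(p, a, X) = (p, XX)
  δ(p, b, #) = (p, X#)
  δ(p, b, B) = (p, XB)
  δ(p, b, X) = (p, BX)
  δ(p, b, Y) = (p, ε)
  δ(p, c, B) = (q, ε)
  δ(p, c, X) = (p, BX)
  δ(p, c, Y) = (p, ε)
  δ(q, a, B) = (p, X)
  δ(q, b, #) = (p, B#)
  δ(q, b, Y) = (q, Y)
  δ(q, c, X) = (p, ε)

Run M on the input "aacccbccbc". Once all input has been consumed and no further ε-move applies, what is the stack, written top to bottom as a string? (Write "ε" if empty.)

BX#

(p, aacccbccbc, #)
  read a, top #: go to p, push X# → (p, acccbccbc, X#)
  read a, top X: go to p, push XX → (p, cccbccbc, XX#)
  read c, top X: go to p, push BX → (p, ccbccbc, BXX#)
  read c, top B: go to q, push ε → (q, cbccbc, XX#)
  read c, top X: go to p, push ε → (p, bccbc, X#)
  read b, top X: go to p, push BX → (p, ccbc, BX#)
  read c, top B: go to q, push ε → (q, cbc, X#)
  read c, top X: go to p, push ε → (p, bc, #)
  read b, top #: go to p, push X# → (p, c, X#)
  read c, top X: go to p, push BX → (p, ε, BX#)
All input consumed in state p with stack BX#.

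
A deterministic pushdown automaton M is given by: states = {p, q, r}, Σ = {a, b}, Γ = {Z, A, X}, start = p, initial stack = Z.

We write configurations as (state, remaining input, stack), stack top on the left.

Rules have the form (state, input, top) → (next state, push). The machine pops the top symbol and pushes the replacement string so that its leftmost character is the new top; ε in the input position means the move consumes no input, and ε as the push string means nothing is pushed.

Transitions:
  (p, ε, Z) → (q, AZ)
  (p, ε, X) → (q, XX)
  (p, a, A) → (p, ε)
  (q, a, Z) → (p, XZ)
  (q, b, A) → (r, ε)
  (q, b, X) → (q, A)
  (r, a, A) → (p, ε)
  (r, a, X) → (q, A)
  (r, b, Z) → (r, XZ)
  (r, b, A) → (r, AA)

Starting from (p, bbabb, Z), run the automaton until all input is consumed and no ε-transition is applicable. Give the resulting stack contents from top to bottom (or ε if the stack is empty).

XZ

(p, bbabb, Z)
  ε-move, top Z: go to q, push AZ → (q, bbabb, AZ)
  read b, top A: go to r, push ε → (r, babb, Z)
  read b, top Z: go to r, push XZ → (r, abb, XZ)
  read a, top X: go to q, push A → (q, bb, AZ)
  read b, top A: go to r, push ε → (r, b, Z)
  read b, top Z: go to r, push XZ → (r, ε, XZ)
All input consumed in state r with stack XZ.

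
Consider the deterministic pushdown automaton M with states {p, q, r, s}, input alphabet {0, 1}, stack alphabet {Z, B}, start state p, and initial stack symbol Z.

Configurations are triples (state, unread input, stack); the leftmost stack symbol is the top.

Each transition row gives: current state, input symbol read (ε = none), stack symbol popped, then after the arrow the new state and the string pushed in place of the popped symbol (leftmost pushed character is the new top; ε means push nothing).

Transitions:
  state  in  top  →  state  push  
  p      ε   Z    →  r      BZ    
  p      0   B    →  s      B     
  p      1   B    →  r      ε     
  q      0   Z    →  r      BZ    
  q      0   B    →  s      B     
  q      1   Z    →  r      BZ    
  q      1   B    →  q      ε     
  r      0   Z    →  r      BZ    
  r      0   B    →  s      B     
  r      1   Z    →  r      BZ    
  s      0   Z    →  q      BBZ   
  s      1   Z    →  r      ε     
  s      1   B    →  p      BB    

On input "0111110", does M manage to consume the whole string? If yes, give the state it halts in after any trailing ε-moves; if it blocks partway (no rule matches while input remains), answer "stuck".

(p, 0111110, Z) ⊢ (r, 0111110, BZ) ⊢ (s, 111110, BZ) ⊢ (p, 11110, BBZ) ⊢ (r, 1110, BZ)
No transition for (r, 1, top B); M blocks with input 1110 remaining.

stuck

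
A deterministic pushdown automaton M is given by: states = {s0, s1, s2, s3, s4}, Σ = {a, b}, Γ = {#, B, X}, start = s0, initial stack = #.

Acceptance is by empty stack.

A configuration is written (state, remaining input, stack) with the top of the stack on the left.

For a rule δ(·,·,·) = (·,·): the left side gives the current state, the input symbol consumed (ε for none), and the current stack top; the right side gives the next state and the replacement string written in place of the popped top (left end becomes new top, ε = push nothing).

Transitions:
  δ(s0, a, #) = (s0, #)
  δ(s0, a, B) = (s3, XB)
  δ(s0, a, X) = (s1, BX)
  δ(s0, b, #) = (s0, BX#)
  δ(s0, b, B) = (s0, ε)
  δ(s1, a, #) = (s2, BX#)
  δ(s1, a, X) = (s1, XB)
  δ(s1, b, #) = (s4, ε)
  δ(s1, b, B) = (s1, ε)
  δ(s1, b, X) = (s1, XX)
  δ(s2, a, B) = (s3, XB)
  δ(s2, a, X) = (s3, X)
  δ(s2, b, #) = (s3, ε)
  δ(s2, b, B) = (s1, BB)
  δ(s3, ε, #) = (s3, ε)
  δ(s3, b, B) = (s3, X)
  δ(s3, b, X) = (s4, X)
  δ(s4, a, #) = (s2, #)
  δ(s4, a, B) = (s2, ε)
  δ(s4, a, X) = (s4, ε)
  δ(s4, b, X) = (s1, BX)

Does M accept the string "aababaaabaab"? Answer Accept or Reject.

Accept

(s0, aababaaabaab, #)
  read a, top #: go to s0, push # → (s0, ababaaabaab, #)
  read a, top #: go to s0, push # → (s0, babaaabaab, #)
  read b, top #: go to s0, push BX# → (s0, abaaabaab, BX#)
  read a, top B: go to s3, push XB → (s3, baaabaab, XBX#)
  read b, top X: go to s4, push X → (s4, aaabaab, XBX#)
  read a, top X: go to s4, push ε → (s4, aabaab, BX#)
  read a, top B: go to s2, push ε → (s2, abaab, X#)
  read a, top X: go to s3, push X → (s3, baab, X#)
  read b, top X: go to s4, push X → (s4, aab, X#)
  read a, top X: go to s4, push ε → (s4, ab, #)
  read a, top #: go to s2, push # → (s2, b, #)
  read b, top #: go to s3, push ε → (s3, ε, ε)
All input consumed and the stack is empty.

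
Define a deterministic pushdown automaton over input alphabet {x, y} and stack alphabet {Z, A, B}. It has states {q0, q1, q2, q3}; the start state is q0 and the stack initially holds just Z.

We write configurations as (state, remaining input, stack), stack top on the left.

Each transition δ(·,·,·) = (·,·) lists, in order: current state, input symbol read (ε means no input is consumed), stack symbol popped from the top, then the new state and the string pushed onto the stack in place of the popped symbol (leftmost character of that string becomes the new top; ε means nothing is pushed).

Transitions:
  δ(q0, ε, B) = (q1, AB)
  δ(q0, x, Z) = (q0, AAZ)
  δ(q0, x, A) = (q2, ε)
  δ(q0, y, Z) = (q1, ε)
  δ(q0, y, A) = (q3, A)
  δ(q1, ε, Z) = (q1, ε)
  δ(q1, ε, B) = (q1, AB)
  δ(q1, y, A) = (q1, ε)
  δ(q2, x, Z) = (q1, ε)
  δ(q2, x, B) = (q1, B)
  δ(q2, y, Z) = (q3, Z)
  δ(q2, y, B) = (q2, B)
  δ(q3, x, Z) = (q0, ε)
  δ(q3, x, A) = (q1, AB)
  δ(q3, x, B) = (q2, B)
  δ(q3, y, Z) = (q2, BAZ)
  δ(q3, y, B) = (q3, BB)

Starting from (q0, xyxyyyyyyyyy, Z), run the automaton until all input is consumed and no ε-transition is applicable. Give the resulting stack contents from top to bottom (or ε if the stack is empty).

ABAZ

(q0, xyxyyyyyyyyy, Z)
  read x, top Z: go to q0, push AAZ → (q0, yxyyyyyyyyy, AAZ)
  read y, top A: go to q3, push A → (q3, xyyyyyyyyy, AAZ)
  read x, top A: go to q1, push AB → (q1, yyyyyyyyy, ABAZ)
  read y, top A: go to q1, push ε → (q1, yyyyyyyy, BAZ)
  ε-move, top B: go to q1, push AB → (q1, yyyyyyyy, ABAZ)
  read y, top A: go to q1, push ε → (q1, yyyyyyy, BAZ)
  ε-move, top B: go to q1, push AB → (q1, yyyyyyy, ABAZ)
  read y, top A: go to q1, push ε → (q1, yyyyyy, BAZ)
  ε-move, top B: go to q1, push AB → (q1, yyyyyy, ABAZ)
  read y, top A: go to q1, push ε → (q1, yyyyy, BAZ)
  ε-move, top B: go to q1, push AB → (q1, yyyyy, ABAZ)
  read y, top A: go to q1, push ε → (q1, yyyy, BAZ)
  ε-move, top B: go to q1, push AB → (q1, yyyy, ABAZ)
  read y, top A: go to q1, push ε → (q1, yyy, BAZ)
  ε-move, top B: go to q1, push AB → (q1, yyy, ABAZ)
  read y, top A: go to q1, push ε → (q1, yy, BAZ)
  ε-move, top B: go to q1, push AB → (q1, yy, ABAZ)
  read y, top A: go to q1, push ε → (q1, y, BAZ)
  ε-move, top B: go to q1, push AB → (q1, y, ABAZ)
  read y, top A: go to q1, push ε → (q1, ε, BAZ)
  ε-move, top B: go to q1, push AB → (q1, ε, ABAZ)
All input consumed in state q1 with stack ABAZ.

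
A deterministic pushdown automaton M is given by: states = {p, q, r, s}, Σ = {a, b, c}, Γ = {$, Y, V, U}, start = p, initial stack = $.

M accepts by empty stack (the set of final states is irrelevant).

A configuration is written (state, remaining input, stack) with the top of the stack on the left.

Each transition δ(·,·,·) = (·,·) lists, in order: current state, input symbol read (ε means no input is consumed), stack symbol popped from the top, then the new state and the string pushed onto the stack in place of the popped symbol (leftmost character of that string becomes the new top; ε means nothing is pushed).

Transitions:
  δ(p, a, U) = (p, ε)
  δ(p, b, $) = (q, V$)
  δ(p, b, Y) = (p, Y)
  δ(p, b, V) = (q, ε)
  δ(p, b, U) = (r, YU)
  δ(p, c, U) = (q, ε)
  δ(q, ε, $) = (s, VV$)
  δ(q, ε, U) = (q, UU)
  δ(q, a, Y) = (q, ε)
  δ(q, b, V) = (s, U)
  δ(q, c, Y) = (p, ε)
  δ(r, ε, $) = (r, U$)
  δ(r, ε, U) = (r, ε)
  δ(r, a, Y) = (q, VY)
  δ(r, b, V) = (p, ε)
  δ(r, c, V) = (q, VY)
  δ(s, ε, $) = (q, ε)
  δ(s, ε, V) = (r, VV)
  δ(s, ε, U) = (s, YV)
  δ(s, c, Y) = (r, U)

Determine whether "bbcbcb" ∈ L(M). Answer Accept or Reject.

(p, bbcbcb, $) ⊢ (q, bcbcb, V$) ⊢ (s, cbcb, U$) ⊢ (s, cbcb, YV$) ⊢ (r, bcb, UV$) ⊢ (r, bcb, V$) ⊢ (p, cb, $)
No transition applies at (p, cb, $); input not fully consumed.

Reject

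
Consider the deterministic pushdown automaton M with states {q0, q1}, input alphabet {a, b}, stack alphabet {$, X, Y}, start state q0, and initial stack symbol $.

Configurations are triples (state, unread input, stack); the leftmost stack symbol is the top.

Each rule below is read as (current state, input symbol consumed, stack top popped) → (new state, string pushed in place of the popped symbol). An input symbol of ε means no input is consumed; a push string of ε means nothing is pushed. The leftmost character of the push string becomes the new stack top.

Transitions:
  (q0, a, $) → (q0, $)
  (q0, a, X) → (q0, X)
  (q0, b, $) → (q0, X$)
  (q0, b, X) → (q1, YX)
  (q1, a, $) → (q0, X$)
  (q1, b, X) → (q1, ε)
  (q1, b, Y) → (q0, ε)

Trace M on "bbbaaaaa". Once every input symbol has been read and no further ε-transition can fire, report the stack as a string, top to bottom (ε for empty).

X$

(q0, bbbaaaaa, $)
  read b, top $: go to q0, push X$ → (q0, bbaaaaa, X$)
  read b, top X: go to q1, push YX → (q1, baaaaa, YX$)
  read b, top Y: go to q0, push ε → (q0, aaaaa, X$)
  read a, top X: go to q0, push X → (q0, aaaa, X$)
  read a, top X: go to q0, push X → (q0, aaa, X$)
  read a, top X: go to q0, push X → (q0, aa, X$)
  read a, top X: go to q0, push X → (q0, a, X$)
  read a, top X: go to q0, push X → (q0, ε, X$)
All input consumed in state q0 with stack X$.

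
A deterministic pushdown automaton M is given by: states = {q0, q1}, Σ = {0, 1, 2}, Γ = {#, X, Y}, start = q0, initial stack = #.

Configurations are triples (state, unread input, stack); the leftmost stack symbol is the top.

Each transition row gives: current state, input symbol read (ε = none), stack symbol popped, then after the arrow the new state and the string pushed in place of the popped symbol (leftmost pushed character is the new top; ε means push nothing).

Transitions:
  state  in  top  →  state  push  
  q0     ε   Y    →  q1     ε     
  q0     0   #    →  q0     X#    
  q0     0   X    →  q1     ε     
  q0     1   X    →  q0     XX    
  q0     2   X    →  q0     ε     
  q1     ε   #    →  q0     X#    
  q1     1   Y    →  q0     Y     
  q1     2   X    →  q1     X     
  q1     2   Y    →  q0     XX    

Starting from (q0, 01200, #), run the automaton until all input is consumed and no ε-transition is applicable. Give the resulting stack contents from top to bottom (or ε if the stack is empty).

X#

(q0, 01200, #) ⊢ (q0, 1200, X#) ⊢ (q0, 200, XX#) ⊢ (q0, 00, X#) ⊢ (q1, 0, #) ⊢ (q0, 0, X#) ⊢ (q1, ε, #) ⊢ (q0, ε, X#)
All input consumed in state q0 with stack X#.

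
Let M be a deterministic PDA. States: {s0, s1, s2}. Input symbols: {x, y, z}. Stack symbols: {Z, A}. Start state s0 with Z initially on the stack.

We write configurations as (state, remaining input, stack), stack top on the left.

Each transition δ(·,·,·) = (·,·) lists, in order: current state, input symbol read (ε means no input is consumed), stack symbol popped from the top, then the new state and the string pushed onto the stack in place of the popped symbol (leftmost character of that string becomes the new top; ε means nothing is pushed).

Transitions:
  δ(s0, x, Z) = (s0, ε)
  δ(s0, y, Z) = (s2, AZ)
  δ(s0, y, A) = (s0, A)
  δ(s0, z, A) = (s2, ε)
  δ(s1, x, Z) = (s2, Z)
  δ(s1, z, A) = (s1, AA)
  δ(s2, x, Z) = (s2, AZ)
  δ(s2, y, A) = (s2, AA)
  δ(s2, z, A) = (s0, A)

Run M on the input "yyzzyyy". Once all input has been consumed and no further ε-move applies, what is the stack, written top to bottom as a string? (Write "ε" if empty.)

AAAAZ

(s0, yyzzyyy, Z)
  read y, top Z: go to s2, push AZ → (s2, yzzyyy, AZ)
  read y, top A: go to s2, push AA → (s2, zzyyy, AAZ)
  read z, top A: go to s0, push A → (s0, zyyy, AAZ)
  read z, top A: go to s2, push ε → (s2, yyy, AZ)
  read y, top A: go to s2, push AA → (s2, yy, AAZ)
  read y, top A: go to s2, push AA → (s2, y, AAAZ)
  read y, top A: go to s2, push AA → (s2, ε, AAAAZ)
All input consumed in state s2 with stack AAAAZ.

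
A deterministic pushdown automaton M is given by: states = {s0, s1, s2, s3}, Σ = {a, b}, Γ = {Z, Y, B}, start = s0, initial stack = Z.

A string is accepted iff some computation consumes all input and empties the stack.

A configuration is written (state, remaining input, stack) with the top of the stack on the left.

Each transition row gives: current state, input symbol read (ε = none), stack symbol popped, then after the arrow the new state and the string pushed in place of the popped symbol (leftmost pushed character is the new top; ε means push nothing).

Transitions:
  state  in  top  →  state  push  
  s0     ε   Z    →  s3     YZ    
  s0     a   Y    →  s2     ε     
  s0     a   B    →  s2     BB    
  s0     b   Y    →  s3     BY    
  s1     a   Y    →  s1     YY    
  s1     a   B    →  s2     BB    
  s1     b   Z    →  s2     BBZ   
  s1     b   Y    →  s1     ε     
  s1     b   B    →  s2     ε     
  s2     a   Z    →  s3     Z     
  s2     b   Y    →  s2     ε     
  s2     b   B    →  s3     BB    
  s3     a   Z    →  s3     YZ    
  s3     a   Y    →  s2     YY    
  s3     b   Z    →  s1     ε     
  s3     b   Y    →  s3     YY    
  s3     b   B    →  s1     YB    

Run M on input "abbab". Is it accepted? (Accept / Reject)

(s0, abbab, Z) ⊢ (s3, abbab, YZ) ⊢ (s2, bbab, YYZ) ⊢ (s2, bab, YZ) ⊢ (s2, ab, Z) ⊢ (s3, b, Z) ⊢ (s1, ε, ε)
All input consumed and the stack is empty.

Accept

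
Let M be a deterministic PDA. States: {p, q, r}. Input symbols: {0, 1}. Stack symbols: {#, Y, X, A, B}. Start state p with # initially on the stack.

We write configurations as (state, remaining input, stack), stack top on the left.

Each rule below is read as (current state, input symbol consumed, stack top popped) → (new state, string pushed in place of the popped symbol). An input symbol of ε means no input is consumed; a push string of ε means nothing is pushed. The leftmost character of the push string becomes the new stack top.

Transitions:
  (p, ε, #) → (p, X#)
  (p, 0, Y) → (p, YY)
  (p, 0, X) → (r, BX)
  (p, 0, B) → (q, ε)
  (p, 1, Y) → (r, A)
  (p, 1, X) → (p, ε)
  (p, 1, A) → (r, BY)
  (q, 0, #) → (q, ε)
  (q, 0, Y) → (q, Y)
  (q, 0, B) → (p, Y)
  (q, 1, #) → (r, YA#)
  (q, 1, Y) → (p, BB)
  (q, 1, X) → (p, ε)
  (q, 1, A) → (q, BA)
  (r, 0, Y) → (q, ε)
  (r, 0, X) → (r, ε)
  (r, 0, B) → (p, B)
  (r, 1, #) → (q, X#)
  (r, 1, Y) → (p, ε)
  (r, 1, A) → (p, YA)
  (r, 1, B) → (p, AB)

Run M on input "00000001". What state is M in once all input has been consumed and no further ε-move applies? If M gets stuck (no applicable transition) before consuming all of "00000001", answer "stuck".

stuck

(p, 00000001, #) ⊢ (p, 00000001, X#) ⊢ (r, 0000001, BX#) ⊢ (p, 000001, BX#) ⊢ (q, 00001, X#)
No transition for (q, 0, top X); M blocks with input 00001 remaining.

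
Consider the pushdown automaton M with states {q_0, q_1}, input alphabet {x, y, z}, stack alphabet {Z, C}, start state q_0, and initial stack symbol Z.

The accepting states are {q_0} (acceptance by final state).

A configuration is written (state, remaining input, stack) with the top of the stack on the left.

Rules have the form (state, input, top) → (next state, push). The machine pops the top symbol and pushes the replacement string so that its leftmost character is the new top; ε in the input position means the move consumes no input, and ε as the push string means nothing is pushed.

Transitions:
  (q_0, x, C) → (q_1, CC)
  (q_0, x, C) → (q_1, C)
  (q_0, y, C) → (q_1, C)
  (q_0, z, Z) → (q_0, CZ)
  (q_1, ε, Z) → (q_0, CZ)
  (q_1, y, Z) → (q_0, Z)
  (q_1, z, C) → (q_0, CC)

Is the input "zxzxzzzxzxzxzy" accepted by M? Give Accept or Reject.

No computation consumes all input and reaches a final state.

Reject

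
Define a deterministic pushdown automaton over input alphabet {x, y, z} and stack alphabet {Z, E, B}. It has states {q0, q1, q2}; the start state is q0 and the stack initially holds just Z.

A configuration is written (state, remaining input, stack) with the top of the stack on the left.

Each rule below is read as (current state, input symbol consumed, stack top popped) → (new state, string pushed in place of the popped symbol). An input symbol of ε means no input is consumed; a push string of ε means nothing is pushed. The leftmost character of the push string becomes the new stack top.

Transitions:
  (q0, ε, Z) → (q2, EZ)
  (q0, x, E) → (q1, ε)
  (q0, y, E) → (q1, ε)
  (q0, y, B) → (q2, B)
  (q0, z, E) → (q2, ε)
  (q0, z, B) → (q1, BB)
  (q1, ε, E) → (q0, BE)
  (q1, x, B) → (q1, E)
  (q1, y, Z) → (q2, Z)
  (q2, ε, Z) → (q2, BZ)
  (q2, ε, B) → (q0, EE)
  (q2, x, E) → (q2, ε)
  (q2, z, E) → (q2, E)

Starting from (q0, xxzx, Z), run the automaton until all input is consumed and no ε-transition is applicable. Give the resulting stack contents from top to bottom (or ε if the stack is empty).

BEBEZ

(q0, xxzx, Z) ⊢ (q2, xxzx, EZ) ⊢ (q2, xzx, Z) ⊢ (q2, xzx, BZ) ⊢ (q0, xzx, EEZ) ⊢ (q1, zx, EZ) ⊢ (q0, zx, BEZ) ⊢ (q1, x, BBEZ) ⊢ (q1, ε, EBEZ) ⊢ (q0, ε, BEBEZ)
All input consumed in state q0 with stack BEBEZ.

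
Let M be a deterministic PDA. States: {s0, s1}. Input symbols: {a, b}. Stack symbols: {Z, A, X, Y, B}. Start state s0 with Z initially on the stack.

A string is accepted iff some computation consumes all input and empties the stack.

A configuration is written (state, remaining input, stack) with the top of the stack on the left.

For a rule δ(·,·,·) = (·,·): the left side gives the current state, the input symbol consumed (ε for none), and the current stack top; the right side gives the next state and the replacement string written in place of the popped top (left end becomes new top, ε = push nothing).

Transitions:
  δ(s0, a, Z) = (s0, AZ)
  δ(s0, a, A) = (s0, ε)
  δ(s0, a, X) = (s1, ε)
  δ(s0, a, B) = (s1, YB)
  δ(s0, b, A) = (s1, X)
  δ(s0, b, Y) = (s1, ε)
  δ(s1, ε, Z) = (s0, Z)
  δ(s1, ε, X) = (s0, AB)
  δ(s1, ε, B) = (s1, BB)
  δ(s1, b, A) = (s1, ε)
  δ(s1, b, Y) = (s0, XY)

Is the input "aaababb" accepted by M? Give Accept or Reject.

Reject

(s0, aaababb, Z) ⊢ (s0, aababb, AZ) ⊢ (s0, ababb, Z) ⊢ (s0, babb, AZ) ⊢ (s1, abb, XZ) ⊢ (s0, abb, ABZ) ⊢ (s0, bb, BZ)
No transition applies at (s0, bb, BZ); input not fully consumed.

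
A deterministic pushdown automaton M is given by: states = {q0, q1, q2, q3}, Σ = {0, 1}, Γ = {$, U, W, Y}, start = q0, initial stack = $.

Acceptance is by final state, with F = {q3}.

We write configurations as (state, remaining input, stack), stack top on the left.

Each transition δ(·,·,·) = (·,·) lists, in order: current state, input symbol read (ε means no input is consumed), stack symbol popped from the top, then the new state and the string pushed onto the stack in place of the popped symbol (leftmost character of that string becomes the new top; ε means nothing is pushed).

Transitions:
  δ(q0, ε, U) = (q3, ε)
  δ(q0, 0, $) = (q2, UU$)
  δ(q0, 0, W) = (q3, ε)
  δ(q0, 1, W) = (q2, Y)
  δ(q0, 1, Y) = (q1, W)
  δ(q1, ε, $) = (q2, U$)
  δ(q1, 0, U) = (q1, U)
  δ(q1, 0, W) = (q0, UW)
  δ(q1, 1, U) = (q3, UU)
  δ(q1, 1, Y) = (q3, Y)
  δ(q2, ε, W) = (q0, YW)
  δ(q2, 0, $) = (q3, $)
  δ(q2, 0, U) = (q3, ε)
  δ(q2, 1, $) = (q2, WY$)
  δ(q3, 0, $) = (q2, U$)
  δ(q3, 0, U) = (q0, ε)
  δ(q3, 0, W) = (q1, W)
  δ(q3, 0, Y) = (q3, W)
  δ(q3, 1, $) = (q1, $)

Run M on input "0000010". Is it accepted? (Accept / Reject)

(q0, 0000010, $) ⊢ (q2, 000010, UU$) ⊢ (q3, 00010, U$) ⊢ (q0, 0010, $) ⊢ (q2, 010, UU$) ⊢ (q3, 10, U$)
No transition applies at (q3, 10, U$); input not fully consumed.

Reject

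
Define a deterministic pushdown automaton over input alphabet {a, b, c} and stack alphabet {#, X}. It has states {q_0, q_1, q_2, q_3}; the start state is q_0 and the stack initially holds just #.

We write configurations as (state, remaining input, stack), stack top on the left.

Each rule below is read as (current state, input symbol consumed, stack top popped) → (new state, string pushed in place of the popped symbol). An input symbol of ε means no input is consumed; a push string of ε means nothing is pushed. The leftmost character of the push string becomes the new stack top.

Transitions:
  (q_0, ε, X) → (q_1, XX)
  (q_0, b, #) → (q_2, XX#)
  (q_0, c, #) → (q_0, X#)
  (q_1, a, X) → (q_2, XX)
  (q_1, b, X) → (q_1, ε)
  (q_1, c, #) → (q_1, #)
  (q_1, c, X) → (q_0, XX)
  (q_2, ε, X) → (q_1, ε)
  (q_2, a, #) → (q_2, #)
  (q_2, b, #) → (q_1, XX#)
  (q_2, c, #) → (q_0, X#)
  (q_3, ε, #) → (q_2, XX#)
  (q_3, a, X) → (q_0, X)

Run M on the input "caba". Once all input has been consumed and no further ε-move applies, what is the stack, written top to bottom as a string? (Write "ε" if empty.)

(q_0, caba, #) ⊢ (q_0, aba, X#) ⊢ (q_1, aba, XX#) ⊢ (q_2, ba, XXX#) ⊢ (q_1, ba, XX#) ⊢ (q_1, a, X#) ⊢ (q_2, ε, XX#) ⊢ (q_1, ε, X#)
All input consumed in state q_1 with stack X#.

X#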